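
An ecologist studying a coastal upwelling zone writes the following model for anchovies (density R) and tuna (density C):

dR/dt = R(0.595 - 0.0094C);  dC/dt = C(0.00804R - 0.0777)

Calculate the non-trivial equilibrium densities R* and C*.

R* ≈ 9.66, C* ≈ 63.3

Set dC/dt = 0 with C > 0: 0.00804R - 0.0777 = 0, so R* = 0.0777/0.00804 = 9.66.
Set dR/dt = 0 with R > 0: 0.595 - 0.0094C = 0, so C* = 0.595/0.0094 = 63.3.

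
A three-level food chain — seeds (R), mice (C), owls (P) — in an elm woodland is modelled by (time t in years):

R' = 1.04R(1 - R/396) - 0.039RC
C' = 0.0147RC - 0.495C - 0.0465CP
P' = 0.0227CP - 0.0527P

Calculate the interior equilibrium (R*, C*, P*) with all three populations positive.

R* ≈ 362, C* ≈ 2.32, P* ≈ 104

From dP/dt = 0: 0.0227C* = 0.0527, so C* = 2.32.
From dR/dt = 0: 1.04(1 - R*/396) = 0.039·2.32, giving R* = 396·(1 - 0.0871) = 362.
From dC/dt = 0: 0.0147·362 - 0.495 = 0.0465P*, so P* = 4.82/0.0465 = 104.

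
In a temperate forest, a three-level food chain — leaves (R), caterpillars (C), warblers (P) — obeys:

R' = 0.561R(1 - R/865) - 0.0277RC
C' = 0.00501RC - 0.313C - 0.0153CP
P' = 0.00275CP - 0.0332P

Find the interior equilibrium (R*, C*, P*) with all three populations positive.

From dP/dt = 0: 0.00275C* = 0.0332, so C* = 12.1.
From dR/dt = 0: 0.561(1 - R*/865) = 0.0277·12.1, giving R* = 865·(1 - 0.596) = 349.
From dC/dt = 0: 0.00501·349 - 0.313 = 0.0153P*, so P* = 1.44/0.0153 = 93.9.

R* ≈ 349, C* ≈ 12.1, P* ≈ 93.9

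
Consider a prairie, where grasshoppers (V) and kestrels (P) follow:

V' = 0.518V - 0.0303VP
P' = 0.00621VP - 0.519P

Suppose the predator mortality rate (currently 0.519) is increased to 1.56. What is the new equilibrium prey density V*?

At the interior fixed point, setting dP/dt = 0 with P > 0 fixes V* = (predator death rate)/(VP coefficient) — independent of the other coefficients.
With the change, V* = 1.56/0.00621 = 251; it rises from 83.6.

V* ≈ 251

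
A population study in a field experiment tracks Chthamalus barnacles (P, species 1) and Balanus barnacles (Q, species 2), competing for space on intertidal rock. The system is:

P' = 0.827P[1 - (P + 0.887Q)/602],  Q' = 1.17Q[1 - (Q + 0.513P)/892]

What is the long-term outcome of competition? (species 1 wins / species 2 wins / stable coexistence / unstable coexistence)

Compare the nullcline intercepts: K1/α12 = 602/0.887 = 679 < K2 = 892; K2/α21 = 892/0.513 = 1740 > K1 = 602.
Since the inequalities point opposite ways, species 2 can invade but species 1 cannot.

species 2 excludes species 1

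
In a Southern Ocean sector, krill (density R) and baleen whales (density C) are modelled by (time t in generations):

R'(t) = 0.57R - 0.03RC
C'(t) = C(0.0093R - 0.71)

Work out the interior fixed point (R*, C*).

Set dC/dt = 0 with C > 0: 0.0093R - 0.71 = 0, so R* = 0.71/0.0093 = 76.3.
Set dR/dt = 0 with R > 0: 0.57 - 0.03C = 0, so C* = 0.57/0.03 = 19.

R* ≈ 76.3, C* ≈ 19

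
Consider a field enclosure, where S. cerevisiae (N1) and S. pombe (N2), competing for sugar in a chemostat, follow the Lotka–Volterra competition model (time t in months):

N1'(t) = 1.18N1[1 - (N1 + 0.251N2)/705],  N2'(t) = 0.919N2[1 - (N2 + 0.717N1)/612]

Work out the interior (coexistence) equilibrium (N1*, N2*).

N1* ≈ 672, N2* ≈ 130

Setting both brackets to zero gives the nullclines N1 + 0.251N2 = 705 and 0.717N1 + N2 = 612.
Substituting N2 = 612 - 0.717N1 into the first: N1(1 - 0.251·0.717) = 705 - 0.251·612.
So N1* = 551/0.82 = 672, and then N2* = 612 - 0.717·672 = 130.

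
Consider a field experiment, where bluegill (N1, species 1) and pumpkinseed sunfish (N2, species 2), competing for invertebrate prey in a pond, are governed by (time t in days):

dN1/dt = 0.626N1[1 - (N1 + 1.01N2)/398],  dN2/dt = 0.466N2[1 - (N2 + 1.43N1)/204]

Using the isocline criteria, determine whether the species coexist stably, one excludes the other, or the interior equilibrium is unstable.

Compare the nullcline intercepts: K1/α12 = 398/1.01 = 394 > K2 = 204; K2/α21 = 204/1.43 = 143 < K1 = 398.
Since the inequalities point opposite ways, species 1 can invade but species 2 cannot.

species 1 excludes species 2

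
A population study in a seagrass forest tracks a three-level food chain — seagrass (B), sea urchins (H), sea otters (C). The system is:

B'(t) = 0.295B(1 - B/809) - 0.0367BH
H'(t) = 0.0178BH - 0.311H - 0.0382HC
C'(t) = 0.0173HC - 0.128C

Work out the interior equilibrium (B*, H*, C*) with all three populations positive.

B* ≈ 64.3, H* ≈ 7.4, C* ≈ 21.8

From dC/dt = 0: 0.0173H* = 0.128, so H* = 7.4.
From dB/dt = 0: 0.295(1 - B*/809) = 0.0367·7.4, giving B* = 809·(1 - 0.92) = 64.3.
From dH/dt = 0: 0.0178·64.3 - 0.311 = 0.0382C*, so C* = 0.834/0.0382 = 21.8.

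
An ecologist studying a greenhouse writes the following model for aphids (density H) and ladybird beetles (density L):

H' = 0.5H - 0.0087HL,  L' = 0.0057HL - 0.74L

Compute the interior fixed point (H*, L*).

H* ≈ 130, L* ≈ 57.5

Set dL/dt = 0 with L > 0: 0.0057H - 0.74 = 0, so H* = 0.74/0.0057 = 130.
Set dH/dt = 0 with H > 0: 0.5 - 0.0087L = 0, so L* = 0.5/0.0087 = 57.5.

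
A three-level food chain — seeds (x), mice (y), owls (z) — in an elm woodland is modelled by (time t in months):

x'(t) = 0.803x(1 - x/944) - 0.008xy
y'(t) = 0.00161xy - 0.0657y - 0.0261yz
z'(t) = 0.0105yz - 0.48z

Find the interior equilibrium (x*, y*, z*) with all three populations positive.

From dz/dt = 0: 0.0105y* = 0.48, so y* = 45.7.
From dx/dt = 0: 0.803(1 - x*/944) = 0.008·45.7, giving x* = 944·(1 - 0.455) = 514.
From dy/dt = 0: 0.00161·514 - 0.0657 = 0.0261z*, so z* = 0.762/0.0261 = 29.2.

x* ≈ 514, y* ≈ 45.7, z* ≈ 29.2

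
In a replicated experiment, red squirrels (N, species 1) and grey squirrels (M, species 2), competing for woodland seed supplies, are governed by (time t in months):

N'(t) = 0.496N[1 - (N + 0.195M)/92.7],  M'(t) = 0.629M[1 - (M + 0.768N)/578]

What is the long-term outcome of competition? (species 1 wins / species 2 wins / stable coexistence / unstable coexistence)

species 2 excludes species 1

Compare the nullcline intercepts: K1/α12 = 92.7/0.195 = 475 < K2 = 578; K2/α21 = 578/0.768 = 753 > K1 = 92.7.
Since the inequalities point opposite ways, species 2 can invade but species 1 cannot.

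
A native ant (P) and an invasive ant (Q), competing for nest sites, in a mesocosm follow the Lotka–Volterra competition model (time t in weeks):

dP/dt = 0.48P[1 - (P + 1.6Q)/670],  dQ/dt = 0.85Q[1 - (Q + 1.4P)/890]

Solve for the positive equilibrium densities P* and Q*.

Setting both brackets to zero gives the nullclines P + 1.6Q = 670 and 1.4P + Q = 890.
Substituting Q = 890 - 1.4P into the first: P(1 - 1.6·1.4) = 670 - 1.6·890.
So P* = -754/-1.24 = 608, and then Q* = 890 - 1.4·608 = 38.7.

P* ≈ 608, Q* ≈ 38.7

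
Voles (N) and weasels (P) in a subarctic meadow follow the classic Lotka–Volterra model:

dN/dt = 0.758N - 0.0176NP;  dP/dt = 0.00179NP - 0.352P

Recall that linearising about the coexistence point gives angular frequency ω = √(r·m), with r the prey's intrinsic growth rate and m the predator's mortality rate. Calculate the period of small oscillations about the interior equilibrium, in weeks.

T ≈ 12.2 weeks

Here r = 0.758 and m = 0.352, so r·m = 0.267.
ω = √0.267 = 0.517 per week, hence T = 2π/ω ≈ 12.2 weeks.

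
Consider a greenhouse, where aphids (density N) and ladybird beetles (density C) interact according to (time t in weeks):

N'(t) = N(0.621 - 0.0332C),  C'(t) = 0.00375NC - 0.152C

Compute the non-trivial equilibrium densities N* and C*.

Set dC/dt = 0 with C > 0: 0.00375N - 0.152 = 0, so N* = 0.152/0.00375 = 40.5.
Set dN/dt = 0 with N > 0: 0.621 - 0.0332C = 0, so C* = 0.621/0.0332 = 18.7.

N* ≈ 40.5, C* ≈ 18.7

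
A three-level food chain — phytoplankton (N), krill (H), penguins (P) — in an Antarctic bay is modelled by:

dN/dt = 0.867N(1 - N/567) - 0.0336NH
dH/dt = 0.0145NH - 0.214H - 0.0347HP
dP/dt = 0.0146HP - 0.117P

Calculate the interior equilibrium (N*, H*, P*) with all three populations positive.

N* ≈ 391, H* ≈ 8.01, P* ≈ 157

From dP/dt = 0: 0.0146H* = 0.117, so H* = 8.01.
From dN/dt = 0: 0.867(1 - N*/567) = 0.0336·8.01, giving N* = 567·(1 - 0.311) = 391.
From dH/dt = 0: 0.0145·391 - 0.214 = 0.0347P*, so P* = 5.45/0.0347 = 157.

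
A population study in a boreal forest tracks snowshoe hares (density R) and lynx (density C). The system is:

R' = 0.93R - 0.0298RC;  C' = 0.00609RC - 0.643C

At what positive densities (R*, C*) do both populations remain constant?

Set dC/dt = 0 with C > 0: 0.00609R - 0.643 = 0, so R* = 0.643/0.00609 = 106.
Set dR/dt = 0 with R > 0: 0.93 - 0.0298C = 0, so C* = 0.93/0.0298 = 31.2.

R* ≈ 106, C* ≈ 31.2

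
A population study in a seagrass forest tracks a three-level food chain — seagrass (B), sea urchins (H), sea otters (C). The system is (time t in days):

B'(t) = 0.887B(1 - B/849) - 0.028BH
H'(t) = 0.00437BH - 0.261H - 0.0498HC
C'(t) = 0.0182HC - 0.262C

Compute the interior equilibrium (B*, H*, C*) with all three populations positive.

From dC/dt = 0: 0.0182H* = 0.262, so H* = 14.4.
From dB/dt = 0: 0.887(1 - B*/849) = 0.028·14.4, giving B* = 849·(1 - 0.454) = 463.
From dH/dt = 0: 0.00437·463 - 0.261 = 0.0498C*, so C* = 1.76/0.0498 = 35.4.

B* ≈ 463, H* ≈ 14.4, C* ≈ 35.4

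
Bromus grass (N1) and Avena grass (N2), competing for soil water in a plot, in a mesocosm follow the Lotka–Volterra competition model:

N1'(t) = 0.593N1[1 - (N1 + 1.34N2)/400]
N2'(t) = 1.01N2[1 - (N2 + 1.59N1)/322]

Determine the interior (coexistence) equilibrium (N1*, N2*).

Setting both brackets to zero gives the nullclines N1 + 1.34N2 = 400 and 1.59N1 + N2 = 322.
Substituting N2 = 322 - 1.59N1 into the first: N1(1 - 1.34·1.59) = 400 - 1.34·322.
So N1* = -31.5/-1.13 = 27.8, and then N2* = 322 - 1.59·27.8 = 278.

N1* ≈ 27.8, N2* ≈ 278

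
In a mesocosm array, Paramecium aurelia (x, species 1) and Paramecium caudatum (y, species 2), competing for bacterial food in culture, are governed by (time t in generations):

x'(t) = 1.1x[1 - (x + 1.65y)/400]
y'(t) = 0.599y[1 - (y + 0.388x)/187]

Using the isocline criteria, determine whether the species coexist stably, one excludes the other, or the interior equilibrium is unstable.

stable coexistence

Compare the nullcline intercepts: K1/α12 = 400/1.65 = 242 > K2 = 187; K2/α21 = 187/0.388 = 482 > K1 = 400.
Since both inequalities hold, each species can invade when rare, so the interior equilibrium is stable.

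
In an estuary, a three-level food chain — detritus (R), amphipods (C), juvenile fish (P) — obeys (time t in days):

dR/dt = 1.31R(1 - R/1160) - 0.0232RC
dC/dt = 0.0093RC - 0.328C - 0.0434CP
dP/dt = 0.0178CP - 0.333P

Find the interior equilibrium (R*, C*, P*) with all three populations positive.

R* ≈ 776, C* ≈ 18.7, P* ≈ 159

From dP/dt = 0: 0.0178C* = 0.333, so C* = 18.7.
From dR/dt = 0: 1.31(1 - R*/1160) = 0.0232·18.7, giving R* = 1160·(1 - 0.331) = 776.
From dC/dt = 0: 0.0093·776 - 0.328 = 0.0434P*, so P* = 6.89/0.0434 = 159.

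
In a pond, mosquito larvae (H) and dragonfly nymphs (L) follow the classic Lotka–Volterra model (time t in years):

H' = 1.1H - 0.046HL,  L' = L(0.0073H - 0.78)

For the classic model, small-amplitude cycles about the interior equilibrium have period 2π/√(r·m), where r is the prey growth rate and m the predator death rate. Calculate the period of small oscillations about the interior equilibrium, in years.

Here r = 1.1 and m = 0.78, so r·m = 0.858.
ω = √0.858 = 0.926 per year, hence T = 2π/ω ≈ 6.78 years.

T ≈ 6.78 years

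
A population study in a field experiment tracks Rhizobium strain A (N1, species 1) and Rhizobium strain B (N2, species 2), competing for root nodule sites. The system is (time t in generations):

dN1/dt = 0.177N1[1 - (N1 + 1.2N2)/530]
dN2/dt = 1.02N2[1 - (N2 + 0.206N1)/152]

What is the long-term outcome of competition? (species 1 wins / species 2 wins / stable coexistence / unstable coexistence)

stable coexistence

Compare the nullcline intercepts: K1/α12 = 530/1.2 = 442 > K2 = 152; K2/α21 = 152/0.206 = 738 > K1 = 530.
Since both inequalities hold, each species can invade when rare, so the interior equilibrium is stable.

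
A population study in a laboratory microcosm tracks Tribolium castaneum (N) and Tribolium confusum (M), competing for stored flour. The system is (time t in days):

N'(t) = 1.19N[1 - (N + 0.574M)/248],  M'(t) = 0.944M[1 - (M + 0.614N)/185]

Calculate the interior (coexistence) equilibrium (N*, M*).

N* ≈ 219, M* ≈ 50.5

Setting both brackets to zero gives the nullclines N + 0.574M = 248 and 0.614N + M = 185.
Substituting M = 185 - 0.614N into the first: N(1 - 0.574·0.614) = 248 - 0.574·185.
So N* = 142/0.648 = 219, and then M* = 185 - 0.614·219 = 50.5.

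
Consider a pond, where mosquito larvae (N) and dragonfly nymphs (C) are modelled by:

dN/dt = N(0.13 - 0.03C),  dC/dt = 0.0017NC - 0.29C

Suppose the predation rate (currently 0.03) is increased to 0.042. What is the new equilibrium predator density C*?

At the interior fixed point, setting dN/dt = 0 with N > 0 fixes C* = (prey growth rate)/(NC coefficient) — independent of the other coefficients.
With the change, C* = 0.13/0.042 = 3.1; it falls from 4.33.

C* ≈ 3.1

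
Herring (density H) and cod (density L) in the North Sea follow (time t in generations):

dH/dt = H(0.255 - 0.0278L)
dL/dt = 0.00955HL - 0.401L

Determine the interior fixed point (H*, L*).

H* ≈ 42, L* ≈ 9.17

Set dL/dt = 0 with L > 0: 0.00955H - 0.401 = 0, so H* = 0.401/0.00955 = 42.
Set dH/dt = 0 with H > 0: 0.255 - 0.0278L = 0, so L* = 0.255/0.0278 = 9.17.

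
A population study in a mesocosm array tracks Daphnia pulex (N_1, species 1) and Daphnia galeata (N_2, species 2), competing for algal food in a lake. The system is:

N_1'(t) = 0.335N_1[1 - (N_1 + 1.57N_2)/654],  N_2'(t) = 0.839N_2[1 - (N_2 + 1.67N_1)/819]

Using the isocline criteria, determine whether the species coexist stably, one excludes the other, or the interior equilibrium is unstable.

unstable coexistence (outcome depends on initial conditions)

Compare the nullcline intercepts: K1/α12 = 654/1.57 = 417 < K2 = 819; K2/α21 = 819/1.67 = 490 < K1 = 654.
Since both are reversed, neither can invade when rare; the interior point is a saddle.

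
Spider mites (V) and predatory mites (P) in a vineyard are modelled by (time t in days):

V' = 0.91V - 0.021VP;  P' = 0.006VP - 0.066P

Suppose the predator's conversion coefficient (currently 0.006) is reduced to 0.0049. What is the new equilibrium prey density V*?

V* ≈ 13.5

At the interior fixed point, setting dP/dt = 0 with P > 0 fixes V* = (predator death rate)/(VP coefficient) — independent of the other coefficients.
With the change, V* = 0.066/0.0049 = 13.5; it rises from 11.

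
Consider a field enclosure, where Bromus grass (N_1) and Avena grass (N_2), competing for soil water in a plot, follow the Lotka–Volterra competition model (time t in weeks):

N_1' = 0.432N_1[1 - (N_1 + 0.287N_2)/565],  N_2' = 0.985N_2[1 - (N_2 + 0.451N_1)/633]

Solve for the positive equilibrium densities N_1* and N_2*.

Setting both brackets to zero gives the nullclines N_1 + 0.287N_2 = 565 and 0.451N_1 + N_2 = 633.
Substituting N_2 = 633 - 0.451N_1 into the first: N_1(1 - 0.287·0.451) = 565 - 0.287·633.
So N_1* = 383/0.871 = 440, and then N_2* = 633 - 0.451·440 = 434.

N_1* ≈ 440, N_2* ≈ 434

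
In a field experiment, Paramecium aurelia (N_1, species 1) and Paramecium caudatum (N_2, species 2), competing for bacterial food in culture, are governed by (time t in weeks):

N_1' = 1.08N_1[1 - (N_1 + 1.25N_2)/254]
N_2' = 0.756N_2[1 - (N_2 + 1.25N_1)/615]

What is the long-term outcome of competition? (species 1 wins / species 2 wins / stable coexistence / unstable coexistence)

species 2 excludes species 1

Compare the nullcline intercepts: K1/α12 = 254/1.25 = 203 < K2 = 615; K2/α21 = 615/1.25 = 492 > K1 = 254.
Since the inequalities point opposite ways, species 2 can invade but species 1 cannot.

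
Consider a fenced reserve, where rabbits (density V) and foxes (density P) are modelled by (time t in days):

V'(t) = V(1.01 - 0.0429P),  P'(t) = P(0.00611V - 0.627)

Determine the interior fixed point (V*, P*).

Set dP/dt = 0 with P > 0: 0.00611V - 0.627 = 0, so V* = 0.627/0.00611 = 103.
Set dV/dt = 0 with V > 0: 1.01 - 0.0429P = 0, so P* = 1.01/0.0429 = 23.5.

V* ≈ 103, P* ≈ 23.5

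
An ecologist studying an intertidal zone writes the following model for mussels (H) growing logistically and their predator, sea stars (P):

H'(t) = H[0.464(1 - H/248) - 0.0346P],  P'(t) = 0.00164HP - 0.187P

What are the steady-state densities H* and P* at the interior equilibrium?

H* ≈ 114, P* ≈ 7.24

From dP/dt = 0 with P > 0: 0.00164H* = 0.187, so H* = 114.
Substitute into dH/dt = 0: 0.464(1 - 114/248) = 0.0346P*.
The bracket is 0.54, giving P* = 0.251/0.0346 = 7.24.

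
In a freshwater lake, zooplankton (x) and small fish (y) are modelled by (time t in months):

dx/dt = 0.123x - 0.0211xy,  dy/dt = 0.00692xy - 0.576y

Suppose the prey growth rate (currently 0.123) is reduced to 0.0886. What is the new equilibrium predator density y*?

At the interior fixed point, setting dx/dt = 0 with x > 0 fixes y* = (prey growth rate)/(xy coefficient) — independent of the other coefficients.
With the change, y* = 0.0886/0.0211 = 4.2; it falls from 5.83.

y* ≈ 4.2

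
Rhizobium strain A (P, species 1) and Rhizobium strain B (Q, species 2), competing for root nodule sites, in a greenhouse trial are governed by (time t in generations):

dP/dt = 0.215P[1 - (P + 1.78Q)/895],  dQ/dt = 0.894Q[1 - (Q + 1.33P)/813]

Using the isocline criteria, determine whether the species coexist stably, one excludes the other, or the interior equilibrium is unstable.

Compare the nullcline intercepts: K1/α12 = 895/1.78 = 503 < K2 = 813; K2/α21 = 813/1.33 = 611 < K1 = 895.
Since both are reversed, neither can invade when rare; the interior point is a saddle.

unstable coexistence (outcome depends on initial conditions)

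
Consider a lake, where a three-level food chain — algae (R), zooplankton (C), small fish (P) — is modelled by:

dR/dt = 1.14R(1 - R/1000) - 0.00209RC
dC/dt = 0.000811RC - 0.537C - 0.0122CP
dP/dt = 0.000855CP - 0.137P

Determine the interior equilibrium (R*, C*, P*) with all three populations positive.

R* ≈ 706, C* ≈ 160, P* ≈ 2.93

From dP/dt = 0: 0.000855C* = 0.137, so C* = 160.
From dR/dt = 0: 1.14(1 - R*/1000) = 0.00209·160, giving R* = 1000·(1 - 0.294) = 706.
From dC/dt = 0: 0.000811·706 - 0.537 = 0.0122P*, so P* = 0.0358/0.0122 = 2.93.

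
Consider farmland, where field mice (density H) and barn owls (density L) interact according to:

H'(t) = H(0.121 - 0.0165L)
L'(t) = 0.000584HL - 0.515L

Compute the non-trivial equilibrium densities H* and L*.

H* ≈ 882, L* ≈ 7.33

Set dL/dt = 0 with L > 0: 0.000584H - 0.515 = 0, so H* = 0.515/0.000584 = 882.
Set dH/dt = 0 with H > 0: 0.121 - 0.0165L = 0, so L* = 0.121/0.0165 = 7.33.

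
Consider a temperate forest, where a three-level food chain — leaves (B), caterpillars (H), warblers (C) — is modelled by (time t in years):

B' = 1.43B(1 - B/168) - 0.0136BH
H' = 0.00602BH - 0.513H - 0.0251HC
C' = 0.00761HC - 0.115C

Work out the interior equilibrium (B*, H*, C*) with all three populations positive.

From dC/dt = 0: 0.00761H* = 0.115, so H* = 15.1.
From dB/dt = 0: 1.43(1 - B*/168) = 0.0136·15.1, giving B* = 168·(1 - 0.144) = 144.
From dH/dt = 0: 0.00602·144 - 0.513 = 0.0251C*, so C* = 0.353/0.0251 = 14.1.

B* ≈ 144, H* ≈ 15.1, C* ≈ 14.1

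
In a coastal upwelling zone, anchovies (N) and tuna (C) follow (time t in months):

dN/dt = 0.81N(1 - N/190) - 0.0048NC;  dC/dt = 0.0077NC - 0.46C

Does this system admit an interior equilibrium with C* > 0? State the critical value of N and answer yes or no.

The predator equation gives dC/dt > 0 only when N > 0.46/0.0077 = 59.7.
Without the predator, N → K = 190. Since 190 > 59.7, the predator can invade and persist.

Threshold N = 59.7; K > 59.7, so yes, the predator persists.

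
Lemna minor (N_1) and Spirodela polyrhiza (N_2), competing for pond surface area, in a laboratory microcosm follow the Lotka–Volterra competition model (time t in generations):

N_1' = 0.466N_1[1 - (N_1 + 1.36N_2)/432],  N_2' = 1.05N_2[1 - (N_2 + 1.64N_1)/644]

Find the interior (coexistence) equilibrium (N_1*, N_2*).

Setting both brackets to zero gives the nullclines N_1 + 1.36N_2 = 432 and 1.64N_1 + N_2 = 644.
Substituting N_2 = 644 - 1.64N_1 into the first: N_1(1 - 1.36·1.64) = 432 - 1.36·644.
So N_1* = -444/-1.23 = 361, and then N_2* = 644 - 1.64·361 = 52.4.

N_1* ≈ 361, N_2* ≈ 52.4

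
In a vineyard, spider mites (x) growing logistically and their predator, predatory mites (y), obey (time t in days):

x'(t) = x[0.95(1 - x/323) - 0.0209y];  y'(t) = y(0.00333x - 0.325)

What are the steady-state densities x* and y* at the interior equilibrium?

x* ≈ 97.6, y* ≈ 31.7

From dy/dt = 0 with y > 0: 0.00333x* = 0.325, so x* = 97.6.
Substitute into dx/dt = 0: 0.95(1 - 97.6/323) = 0.0209y*.
The bracket is 0.698, giving y* = 0.663/0.0209 = 31.7.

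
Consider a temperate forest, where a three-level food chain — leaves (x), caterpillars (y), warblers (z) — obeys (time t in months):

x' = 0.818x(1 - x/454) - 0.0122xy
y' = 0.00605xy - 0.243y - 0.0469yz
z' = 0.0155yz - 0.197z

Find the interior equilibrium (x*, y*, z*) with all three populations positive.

From dz/dt = 0: 0.0155y* = 0.197, so y* = 12.7.
From dx/dt = 0: 0.818(1 - x*/454) = 0.0122·12.7, giving x* = 454·(1 - 0.19) = 368.
From dy/dt = 0: 0.00605·368 - 0.243 = 0.0469z*, so z* = 1.98/0.0469 = 42.3.

x* ≈ 368, y* ≈ 12.7, z* ≈ 42.3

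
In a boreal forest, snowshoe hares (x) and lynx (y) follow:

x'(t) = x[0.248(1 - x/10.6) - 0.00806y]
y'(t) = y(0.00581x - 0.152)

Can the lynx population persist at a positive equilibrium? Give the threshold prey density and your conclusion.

The predator equation gives dy/dt > 0 only when x > 0.152/0.00581 = 26.2.
Without the predator, x → K = 10.6. Since 10.6 < 26.2, the predator cannot invade.

Threshold x = 26.2; K < 26.2, so no, the predator goes extinct.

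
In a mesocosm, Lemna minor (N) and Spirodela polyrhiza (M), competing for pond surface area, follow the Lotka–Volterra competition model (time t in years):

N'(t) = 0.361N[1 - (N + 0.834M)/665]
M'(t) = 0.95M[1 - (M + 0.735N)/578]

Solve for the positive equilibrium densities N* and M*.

Setting both brackets to zero gives the nullclines N + 0.834M = 665 and 0.735N + M = 578.
Substituting M = 578 - 0.735N into the first: N(1 - 0.834·0.735) = 665 - 0.834·578.
So N* = 183/0.387 = 473, and then M* = 578 - 0.735·473 = 231.

N* ≈ 473, M* ≈ 231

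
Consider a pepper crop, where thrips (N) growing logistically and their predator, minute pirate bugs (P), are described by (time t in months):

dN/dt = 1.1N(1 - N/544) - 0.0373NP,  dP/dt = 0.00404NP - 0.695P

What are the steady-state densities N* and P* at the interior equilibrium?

N* ≈ 172, P* ≈ 20.2

From dP/dt = 0 with P > 0: 0.00404N* = 0.695, so N* = 172.
Substitute into dN/dt = 0: 1.1(1 - 172/544) = 0.0373P*.
The bracket is 0.684, giving P* = 0.752/0.0373 = 20.2.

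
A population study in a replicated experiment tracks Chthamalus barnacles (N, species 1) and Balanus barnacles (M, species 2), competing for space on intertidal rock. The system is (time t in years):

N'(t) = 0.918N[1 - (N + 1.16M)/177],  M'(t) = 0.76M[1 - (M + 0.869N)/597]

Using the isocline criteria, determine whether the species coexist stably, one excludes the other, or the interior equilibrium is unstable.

species 2 excludes species 1

Compare the nullcline intercepts: K1/α12 = 177/1.16 = 153 < K2 = 597; K2/α21 = 597/0.869 = 687 > K1 = 177.
Since the inequalities point opposite ways, species 2 can invade but species 1 cannot.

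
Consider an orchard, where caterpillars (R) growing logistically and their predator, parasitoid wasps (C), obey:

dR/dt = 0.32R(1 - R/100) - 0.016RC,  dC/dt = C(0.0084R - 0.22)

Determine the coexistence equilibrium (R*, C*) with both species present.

From dC/dt = 0 with C > 0: 0.0084R* = 0.22, so R* = 26.2.
Substitute into dR/dt = 0: 0.32(1 - 26.2/100) = 0.016C*.
The bracket is 0.738, giving C* = 0.236/0.016 = 14.8.

R* ≈ 26.2, C* ≈ 14.8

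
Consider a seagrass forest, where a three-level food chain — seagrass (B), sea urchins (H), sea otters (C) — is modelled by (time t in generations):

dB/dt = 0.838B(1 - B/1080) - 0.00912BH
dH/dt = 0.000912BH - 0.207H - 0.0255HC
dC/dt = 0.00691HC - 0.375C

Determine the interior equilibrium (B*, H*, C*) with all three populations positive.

From dC/dt = 0: 0.00691H* = 0.375, so H* = 54.3.
From dB/dt = 0: 0.838(1 - B*/1080) = 0.00912·54.3, giving B* = 1080·(1 - 0.591) = 442.
From dH/dt = 0: 0.000912·442 - 0.207 = 0.0255C*, so C* = 0.196/0.0255 = 7.7.

B* ≈ 442, H* ≈ 54.3, C* ≈ 7.7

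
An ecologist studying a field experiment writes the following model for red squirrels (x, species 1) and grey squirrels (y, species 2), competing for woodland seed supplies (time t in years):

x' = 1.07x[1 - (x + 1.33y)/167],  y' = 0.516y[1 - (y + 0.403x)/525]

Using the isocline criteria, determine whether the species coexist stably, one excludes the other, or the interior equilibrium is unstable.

Compare the nullcline intercepts: K1/α12 = 167/1.33 = 126 < K2 = 525; K2/α21 = 525/0.403 = 1300 > K1 = 167.
Since the inequalities point opposite ways, species 2 can invade but species 1 cannot.

species 2 excludes species 1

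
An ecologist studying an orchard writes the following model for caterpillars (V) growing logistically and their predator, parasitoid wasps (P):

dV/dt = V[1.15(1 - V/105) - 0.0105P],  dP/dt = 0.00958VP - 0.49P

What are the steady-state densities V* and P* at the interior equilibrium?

V* ≈ 51.1, P* ≈ 56.2

From dP/dt = 0 with P > 0: 0.00958V* = 0.49, so V* = 51.1.
Substitute into dV/dt = 0: 1.15(1 - 51.1/105) = 0.0105P*.
The bracket is 0.513, giving P* = 0.59/0.0105 = 56.2.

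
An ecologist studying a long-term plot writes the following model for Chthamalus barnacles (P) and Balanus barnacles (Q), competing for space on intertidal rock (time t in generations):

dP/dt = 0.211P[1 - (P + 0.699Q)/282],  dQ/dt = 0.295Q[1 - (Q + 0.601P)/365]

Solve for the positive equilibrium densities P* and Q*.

Setting both brackets to zero gives the nullclines P + 0.699Q = 282 and 0.601P + Q = 365.
Substituting Q = 365 - 0.601P into the first: P(1 - 0.699·0.601) = 282 - 0.699·365.
So P* = 26.9/0.58 = 46.3, and then Q* = 365 - 0.601·46.3 = 337.

P* ≈ 46.3, Q* ≈ 337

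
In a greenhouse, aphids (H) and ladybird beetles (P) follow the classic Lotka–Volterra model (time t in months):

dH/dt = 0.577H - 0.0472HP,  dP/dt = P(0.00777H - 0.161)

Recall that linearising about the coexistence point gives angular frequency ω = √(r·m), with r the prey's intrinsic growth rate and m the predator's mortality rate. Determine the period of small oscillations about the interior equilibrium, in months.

Here r = 0.577 and m = 0.161, so r·m = 0.0929.
ω = √0.0929 = 0.305 per month, hence T = 2π/ω ≈ 20.6 months.

T ≈ 20.6 months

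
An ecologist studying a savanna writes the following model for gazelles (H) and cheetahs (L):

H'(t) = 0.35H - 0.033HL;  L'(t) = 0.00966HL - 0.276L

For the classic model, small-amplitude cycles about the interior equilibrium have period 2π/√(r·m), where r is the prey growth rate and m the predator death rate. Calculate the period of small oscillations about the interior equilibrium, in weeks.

Here r = 0.35 and m = 0.276, so r·m = 0.0966.
ω = √0.0966 = 0.311 per week, hence T = 2π/ω ≈ 20.2 weeks.

T ≈ 20.2 weeks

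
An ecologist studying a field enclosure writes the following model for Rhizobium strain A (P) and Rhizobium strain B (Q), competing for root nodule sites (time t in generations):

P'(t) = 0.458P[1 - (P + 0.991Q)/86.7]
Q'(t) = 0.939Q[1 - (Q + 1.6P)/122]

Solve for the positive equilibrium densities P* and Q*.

P* ≈ 58.4, Q* ≈ 28.6

Setting both brackets to zero gives the nullclines P + 0.991Q = 86.7 and 1.6P + Q = 122.
Substituting Q = 122 - 1.6P into the first: P(1 - 0.991·1.6) = 86.7 - 0.991·122.
So P* = -34.2/-0.586 = 58.4, and then Q* = 122 - 1.6·58.4 = 28.6.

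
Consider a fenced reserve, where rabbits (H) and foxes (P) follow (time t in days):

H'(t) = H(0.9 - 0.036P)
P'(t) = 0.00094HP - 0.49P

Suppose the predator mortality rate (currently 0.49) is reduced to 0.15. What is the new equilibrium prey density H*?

H* ≈ 160

At the interior fixed point, setting dP/dt = 0 with P > 0 fixes H* = (predator death rate)/(HP coefficient) — independent of the other coefficients.
With the change, H* = 0.15/0.00094 = 160; it falls from 521.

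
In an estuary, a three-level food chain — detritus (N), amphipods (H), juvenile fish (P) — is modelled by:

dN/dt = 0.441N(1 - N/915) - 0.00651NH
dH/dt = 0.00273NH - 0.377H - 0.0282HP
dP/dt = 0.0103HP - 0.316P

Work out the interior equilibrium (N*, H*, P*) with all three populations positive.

N* ≈ 501, H* ≈ 30.7, P* ≈ 35.1

From dP/dt = 0: 0.0103H* = 0.316, so H* = 30.7.
From dN/dt = 0: 0.441(1 - N*/915) = 0.00651·30.7, giving N* = 915·(1 - 0.453) = 501.
From dH/dt = 0: 0.00273·501 - 0.377 = 0.0282P*, so P* = 0.99/0.0282 = 35.1.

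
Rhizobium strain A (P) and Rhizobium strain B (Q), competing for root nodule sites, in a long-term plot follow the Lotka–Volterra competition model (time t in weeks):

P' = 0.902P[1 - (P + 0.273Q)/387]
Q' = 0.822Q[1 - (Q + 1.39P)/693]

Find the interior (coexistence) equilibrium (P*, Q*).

Setting both brackets to zero gives the nullclines P + 0.273Q = 387 and 1.39P + Q = 693.
Substituting Q = 693 - 1.39P into the first: P(1 - 0.273·1.39) = 387 - 0.273·693.
So P* = 198/0.621 = 319, and then Q* = 693 - 1.39·319 = 250.

P* ≈ 319, Q* ≈ 250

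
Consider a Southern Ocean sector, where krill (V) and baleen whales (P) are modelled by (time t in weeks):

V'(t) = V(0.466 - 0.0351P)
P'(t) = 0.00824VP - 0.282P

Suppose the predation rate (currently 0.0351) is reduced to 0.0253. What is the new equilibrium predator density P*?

At the interior fixed point, setting dV/dt = 0 with V > 0 fixes P* = (prey growth rate)/(VP coefficient) — independent of the other coefficients.
With the change, P* = 0.466/0.0253 = 18.4; it rises from 13.3.

P* ≈ 18.4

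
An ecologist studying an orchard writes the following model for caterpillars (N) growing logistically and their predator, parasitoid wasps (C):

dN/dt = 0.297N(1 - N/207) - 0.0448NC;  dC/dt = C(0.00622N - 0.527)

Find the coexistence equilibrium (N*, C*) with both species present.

From dC/dt = 0 with C > 0: 0.00622N* = 0.527, so N* = 84.7.
Substitute into dN/dt = 0: 0.297(1 - 84.7/207) = 0.0448C*.
The bracket is 0.591, giving C* = 0.175/0.0448 = 3.92.

N* ≈ 84.7, C* ≈ 3.92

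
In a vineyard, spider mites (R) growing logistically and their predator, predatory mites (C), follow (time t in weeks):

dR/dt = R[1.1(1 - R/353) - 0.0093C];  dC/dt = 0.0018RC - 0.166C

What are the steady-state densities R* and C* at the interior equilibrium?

From dC/dt = 0 with C > 0: 0.0018R* = 0.166, so R* = 92.2.
Substitute into dR/dt = 0: 1.1(1 - 92.2/353) = 0.0093C*.
The bracket is 0.739, giving C* = 0.813/0.0093 = 87.4.

R* ≈ 92.2, C* ≈ 87.4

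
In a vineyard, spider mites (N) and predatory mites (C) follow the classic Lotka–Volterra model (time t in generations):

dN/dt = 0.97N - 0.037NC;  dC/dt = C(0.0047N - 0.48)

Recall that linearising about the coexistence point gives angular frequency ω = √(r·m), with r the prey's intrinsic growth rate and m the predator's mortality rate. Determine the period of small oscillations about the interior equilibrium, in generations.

Here r = 0.97 and m = 0.48, so r·m = 0.466.
ω = √0.466 = 0.682 per generation, hence T = 2π/ω ≈ 9.21 generations.

T ≈ 9.21 generations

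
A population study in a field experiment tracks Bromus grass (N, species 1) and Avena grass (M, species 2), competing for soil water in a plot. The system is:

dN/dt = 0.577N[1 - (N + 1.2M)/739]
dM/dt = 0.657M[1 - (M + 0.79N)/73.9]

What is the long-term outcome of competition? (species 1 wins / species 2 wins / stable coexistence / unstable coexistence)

Compare the nullcline intercepts: K1/α12 = 739/1.2 = 616 > K2 = 73.9; K2/α21 = 73.9/0.79 = 93.5 < K1 = 739.
Since the inequalities point opposite ways, species 1 can invade but species 2 cannot.

species 1 excludes species 2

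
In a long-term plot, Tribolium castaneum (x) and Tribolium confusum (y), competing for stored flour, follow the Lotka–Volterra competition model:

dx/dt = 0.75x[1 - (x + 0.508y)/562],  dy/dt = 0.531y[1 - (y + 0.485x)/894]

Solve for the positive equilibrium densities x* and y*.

Setting both brackets to zero gives the nullclines x + 0.508y = 562 and 0.485x + y = 894.
Substituting y = 894 - 0.485x into the first: x(1 - 0.508·0.485) = 562 - 0.508·894.
So x* = 108/0.754 = 143, and then y* = 894 - 0.485·143 = 825.

x* ≈ 143, y* ≈ 825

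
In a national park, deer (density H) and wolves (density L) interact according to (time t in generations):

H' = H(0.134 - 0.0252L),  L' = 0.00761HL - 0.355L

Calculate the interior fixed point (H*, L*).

H* ≈ 46.6, L* ≈ 5.32

Set dL/dt = 0 with L > 0: 0.00761H - 0.355 = 0, so H* = 0.355/0.00761 = 46.6.
Set dH/dt = 0 with H > 0: 0.134 - 0.0252L = 0, so L* = 0.134/0.0252 = 5.32.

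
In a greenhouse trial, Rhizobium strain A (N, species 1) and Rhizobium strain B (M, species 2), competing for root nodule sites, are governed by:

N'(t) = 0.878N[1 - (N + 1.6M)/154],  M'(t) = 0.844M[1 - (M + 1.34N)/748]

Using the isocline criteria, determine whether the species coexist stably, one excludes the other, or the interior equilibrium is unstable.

species 2 excludes species 1

Compare the nullcline intercepts: K1/α12 = 154/1.6 = 96.2 < K2 = 748; K2/α21 = 748/1.34 = 558 > K1 = 154.
Since the inequalities point opposite ways, species 2 can invade but species 1 cannot.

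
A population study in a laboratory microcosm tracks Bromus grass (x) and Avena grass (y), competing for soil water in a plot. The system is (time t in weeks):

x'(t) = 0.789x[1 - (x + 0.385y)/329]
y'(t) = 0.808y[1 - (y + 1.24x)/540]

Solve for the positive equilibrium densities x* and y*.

x* ≈ 232, y* ≈ 253

Setting both brackets to zero gives the nullclines x + 0.385y = 329 and 1.24x + y = 540.
Substituting y = 540 - 1.24x into the first: x(1 - 0.385·1.24) = 329 - 0.385·540.
So x* = 121/0.523 = 232, and then y* = 540 - 1.24·232 = 253.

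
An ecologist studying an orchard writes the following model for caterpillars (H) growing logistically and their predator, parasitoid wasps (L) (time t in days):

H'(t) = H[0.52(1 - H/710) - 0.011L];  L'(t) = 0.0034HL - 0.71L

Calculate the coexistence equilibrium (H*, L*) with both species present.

H* ≈ 209, L* ≈ 33.4

From dL/dt = 0 with L > 0: 0.0034H* = 0.71, so H* = 209.
Substitute into dH/dt = 0: 0.52(1 - 209/710) = 0.011L*.
The bracket is 0.706, giving L* = 0.367/0.011 = 33.4.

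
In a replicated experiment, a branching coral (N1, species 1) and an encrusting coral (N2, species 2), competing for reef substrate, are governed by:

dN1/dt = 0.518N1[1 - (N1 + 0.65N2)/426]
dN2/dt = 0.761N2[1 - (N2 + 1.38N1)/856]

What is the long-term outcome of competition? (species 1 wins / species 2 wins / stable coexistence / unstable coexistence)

Compare the nullcline intercepts: K1/α12 = 426/0.65 = 655 < K2 = 856; K2/α21 = 856/1.38 = 620 > K1 = 426.
Since the inequalities point opposite ways, species 2 can invade but species 1 cannot.

species 2 excludes species 1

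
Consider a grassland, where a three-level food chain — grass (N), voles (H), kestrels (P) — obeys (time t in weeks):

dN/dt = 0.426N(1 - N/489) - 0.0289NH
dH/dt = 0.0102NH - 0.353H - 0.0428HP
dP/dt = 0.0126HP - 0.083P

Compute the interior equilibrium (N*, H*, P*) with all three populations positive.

N* ≈ 270, H* ≈ 6.59, P* ≈ 56.2

From dP/dt = 0: 0.0126H* = 0.083, so H* = 6.59.
From dN/dt = 0: 0.426(1 - N*/489) = 0.0289·6.59, giving N* = 489·(1 - 0.447) = 270.
From dH/dt = 0: 0.0102·270 - 0.353 = 0.0428P*, so P* = 2.41/0.0428 = 56.2.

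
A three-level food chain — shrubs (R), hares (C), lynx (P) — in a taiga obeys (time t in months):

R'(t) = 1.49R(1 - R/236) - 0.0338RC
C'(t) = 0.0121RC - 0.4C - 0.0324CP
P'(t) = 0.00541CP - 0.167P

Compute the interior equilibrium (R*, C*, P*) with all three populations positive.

R* ≈ 70.7, C* ≈ 30.9, P* ≈ 14.1

From dP/dt = 0: 0.00541C* = 0.167, so C* = 30.9.
From dR/dt = 0: 1.49(1 - R*/236) = 0.0338·30.9, giving R* = 236·(1 - 0.7) = 70.7.
From dC/dt = 0: 0.0121·70.7 - 0.4 = 0.0324P*, so P* = 0.456/0.0324 = 14.1.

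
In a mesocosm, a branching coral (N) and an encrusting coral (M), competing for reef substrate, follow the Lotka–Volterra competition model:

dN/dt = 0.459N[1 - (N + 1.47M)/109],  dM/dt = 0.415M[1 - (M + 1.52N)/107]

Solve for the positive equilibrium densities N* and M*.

N* ≈ 39.1, M* ≈ 47.5

Setting both brackets to zero gives the nullclines N + 1.47M = 109 and 1.52N + M = 107.
Substituting M = 107 - 1.52N into the first: N(1 - 1.47·1.52) = 109 - 1.47·107.
So N* = -48.3/-1.23 = 39.1, and then M* = 107 - 1.52·39.1 = 47.5.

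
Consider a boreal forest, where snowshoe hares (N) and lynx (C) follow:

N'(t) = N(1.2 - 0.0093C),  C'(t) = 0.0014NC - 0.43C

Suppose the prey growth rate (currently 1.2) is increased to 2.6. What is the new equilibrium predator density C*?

At the interior fixed point, setting dN/dt = 0 with N > 0 fixes C* = (prey growth rate)/(NC coefficient) — independent of the other coefficients.
With the change, C* = 2.6/0.0093 = 280; it rises from 129.

C* ≈ 280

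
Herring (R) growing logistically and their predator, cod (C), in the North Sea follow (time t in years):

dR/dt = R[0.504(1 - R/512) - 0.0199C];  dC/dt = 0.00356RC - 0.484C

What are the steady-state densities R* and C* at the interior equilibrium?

From dC/dt = 0 with C > 0: 0.00356R* = 0.484, so R* = 136.
Substitute into dR/dt = 0: 0.504(1 - 136/512) = 0.0199C*.
The bracket is 0.734, giving C* = 0.37/0.0199 = 18.6.

R* ≈ 136, C* ≈ 18.6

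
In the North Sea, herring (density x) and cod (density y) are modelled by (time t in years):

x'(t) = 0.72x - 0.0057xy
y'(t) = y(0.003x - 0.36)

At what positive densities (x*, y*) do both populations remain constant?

Set dy/dt = 0 with y > 0: 0.003x - 0.36 = 0, so x* = 0.36/0.003 = 120.
Set dx/dt = 0 with x > 0: 0.72 - 0.0057y = 0, so y* = 0.72/0.0057 = 126.

x* ≈ 120, y* ≈ 126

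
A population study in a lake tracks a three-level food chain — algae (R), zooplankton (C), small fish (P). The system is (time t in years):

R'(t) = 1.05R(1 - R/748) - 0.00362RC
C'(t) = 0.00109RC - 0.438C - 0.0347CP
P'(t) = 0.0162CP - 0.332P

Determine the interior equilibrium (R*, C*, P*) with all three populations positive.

R* ≈ 695, C* ≈ 20.5, P* ≈ 9.21

From dP/dt = 0: 0.0162C* = 0.332, so C* = 20.5.
From dR/dt = 0: 1.05(1 - R*/748) = 0.00362·20.5, giving R* = 748·(1 - 0.0707) = 695.
From dC/dt = 0: 0.00109·695 - 0.438 = 0.0347P*, so P* = 0.32/0.0347 = 9.21.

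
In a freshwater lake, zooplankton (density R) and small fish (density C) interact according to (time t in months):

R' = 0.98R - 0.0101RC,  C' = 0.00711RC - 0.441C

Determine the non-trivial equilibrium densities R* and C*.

Set dC/dt = 0 with C > 0: 0.00711R - 0.441 = 0, so R* = 0.441/0.00711 = 62.
Set dR/dt = 0 with R > 0: 0.98 - 0.0101C = 0, so C* = 0.98/0.0101 = 97.

R* ≈ 62, C* ≈ 97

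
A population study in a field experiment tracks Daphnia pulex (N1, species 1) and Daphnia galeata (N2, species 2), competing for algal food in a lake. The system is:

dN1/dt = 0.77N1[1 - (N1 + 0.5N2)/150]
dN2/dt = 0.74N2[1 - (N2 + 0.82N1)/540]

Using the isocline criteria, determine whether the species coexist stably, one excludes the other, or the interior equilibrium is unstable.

Compare the nullcline intercepts: K1/α12 = 150/0.5 = 300 < K2 = 540; K2/α21 = 540/0.82 = 659 > K1 = 150.
Since the inequalities point opposite ways, species 2 can invade but species 1 cannot.

species 2 excludes species 1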